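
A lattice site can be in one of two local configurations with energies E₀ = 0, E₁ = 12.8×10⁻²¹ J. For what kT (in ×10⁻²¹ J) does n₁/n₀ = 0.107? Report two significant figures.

5.7 ×10⁻²¹ J

n₁/n₀ = exp[−(E₁−E₀)/kT] = 0.107.
⇒ (E₁−E₀)/kT = ln(1/0.107) = ln(9.346) = 2.235.
kT = 12.8 ×10⁻²¹ J / 2.235 = 5.7 ×10⁻²¹ J.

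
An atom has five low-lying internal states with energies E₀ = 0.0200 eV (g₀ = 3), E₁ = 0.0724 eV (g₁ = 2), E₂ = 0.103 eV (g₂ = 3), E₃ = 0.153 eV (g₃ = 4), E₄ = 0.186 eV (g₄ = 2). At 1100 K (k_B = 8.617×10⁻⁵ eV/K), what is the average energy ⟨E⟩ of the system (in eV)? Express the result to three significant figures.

0.0724 eV

k_BT = 8.617×10⁻⁵ × 1100 K = 0.094787 eV.
Eᵢ/kT = 0.21100, 0.76382, 1.0866, 1.6141, 1.9623.
Z = Σ gᵢe^(−Eᵢ/kT) = 3·e^(−0.21100) + 2·e^(−0.76382) + 3·e^(−1.0866) + 4·e^(−1.6141) + 2·e^(−1.9623) = 2.4293 + 0.93177 + 1.0121 + 0.79628 + 0.28107 = 5.4505.
⟨E⟩ = Σ Eᵢ gᵢe^(−Eᵢ/kT) / Z = (0.0200·2.4293 + 0.0724·0.93177 + 0.103·1.0121 + 0.153·0.79628 + 0.186·0.28107) / 5.4505 = 0.0724 eV.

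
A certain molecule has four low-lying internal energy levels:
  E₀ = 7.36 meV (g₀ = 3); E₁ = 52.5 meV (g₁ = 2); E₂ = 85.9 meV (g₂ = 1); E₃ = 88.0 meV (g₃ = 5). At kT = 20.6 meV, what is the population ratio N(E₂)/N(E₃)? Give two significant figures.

n₂/n₃ = (g₂/g₃) exp[−(E₂−E₃)/kT] = (1/5) × exp(−(-2.1 meV)/(20.6 meV)) = (1/5) × exp(0.1019) = 0.22.

0.22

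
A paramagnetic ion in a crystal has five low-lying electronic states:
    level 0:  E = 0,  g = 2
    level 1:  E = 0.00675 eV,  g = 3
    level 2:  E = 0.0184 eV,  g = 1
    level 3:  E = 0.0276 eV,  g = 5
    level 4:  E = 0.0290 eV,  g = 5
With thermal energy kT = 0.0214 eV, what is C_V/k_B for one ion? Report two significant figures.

Eᵢ/kT = 0, 0.3154, 0.8598, 1.290, 1.355.
Z = Σ gᵢe^(−Eᵢ/kT) = 2·e^(−0) + 3·e^(−0.3154) + 1·e^(−0.8598) + 5·e^(−1.290) + 5·e^(−1.355) = 2.000 + 2.188 + 0.4232 + 1.376 + 1.290 = 7.277.
⟨E⟩ = 0.01346 eV, ⟨E²⟩ = 0.0003265 eV².
C_V/k_B = (⟨E²⟩ − ⟨E⟩²)/(kT)² = (0.0003265 − 0.0001812)/0.0004580 = 0.32.

0.32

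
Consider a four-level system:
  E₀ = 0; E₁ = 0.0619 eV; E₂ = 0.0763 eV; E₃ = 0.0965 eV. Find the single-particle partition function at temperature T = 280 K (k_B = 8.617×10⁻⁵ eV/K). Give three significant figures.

k_BT = 8.617×10⁻⁵ × 280 K = 0.024128 eV.
Eᵢ/kT = 0, 2.5655, 3.1623, 3.9995.
Z = Σ e^(−Eᵢ/kT) = e^(−0) + e^(−2.5655) + e^(−3.1623) + e^(−3.9995) = 1.0000 + 0.076881 + 0.042328 + 0.018325 = 1.1375.

Z = 1.14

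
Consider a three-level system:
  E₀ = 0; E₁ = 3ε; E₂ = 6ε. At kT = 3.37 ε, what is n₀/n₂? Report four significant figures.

n₀/n₂ = exp[−(E₀−E₂)/kT] = exp(−(-6ε)/(3.37ε)) = exp(1.78042) = 5.932.

5.932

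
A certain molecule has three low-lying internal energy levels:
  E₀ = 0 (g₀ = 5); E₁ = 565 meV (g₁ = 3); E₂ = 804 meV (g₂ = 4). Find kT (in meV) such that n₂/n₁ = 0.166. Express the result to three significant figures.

n₂/n₁ = (g₂/g₁) exp[−(E₂−E₁)/kT] = 0.166.
⇒ (E₂−E₁)/kT = ln((4/3)/0.166) = ln(8.0321) = 2.0834.
kT = 239 meV / 2.0834 = 115 meV.

115 meV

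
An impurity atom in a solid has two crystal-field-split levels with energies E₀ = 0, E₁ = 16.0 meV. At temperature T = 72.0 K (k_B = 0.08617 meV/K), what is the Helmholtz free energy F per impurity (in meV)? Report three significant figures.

-0.454 meV

k_BT = 0.08617 × 72.0 K = 6.2042 meV.
Eᵢ/kT = 0, 2.5789.
Z = Σ e^(−Eᵢ/kT) = e^(−0) + e^(−2.5789) = 1.0000 + 0.075857 = 1.0759.
F = −kT ln Z = −6.2042 × ln(1.0759) = −6.2042 × 0.073158 = -0.454 meV.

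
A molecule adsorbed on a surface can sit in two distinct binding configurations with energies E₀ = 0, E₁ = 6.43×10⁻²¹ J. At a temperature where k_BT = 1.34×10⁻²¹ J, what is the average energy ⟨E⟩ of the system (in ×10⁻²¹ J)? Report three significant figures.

Eᵢ/kT = 0, 4.7985.
Z = Σ e^(−Eᵢ/kT) = e^(−0) + e^(−4.7985) = 1.0000 + 0.0082421 = 1.0082.
⟨E⟩ = Σ Eᵢ e^(−Eᵢ/kT) / Z = (0·1.0000 + 6.43·0.0082421) / 1.0082 = 0.0526 ×10⁻²¹ J.

0.0526 ×10⁻²¹ J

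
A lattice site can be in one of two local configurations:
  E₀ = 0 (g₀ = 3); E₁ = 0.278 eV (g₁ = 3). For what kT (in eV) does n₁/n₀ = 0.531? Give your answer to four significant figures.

n₁/n₀ = (g₁/g₀) exp[−(E₁−E₀)/kT] = 0.531.
⇒ (E₁−E₀)/kT = ln((3/3)/0.531) = ln(1.88324) = 0.632994.
kT = 0.278 eV / 0.632994 = 0.4392 eV.

0.4392 eV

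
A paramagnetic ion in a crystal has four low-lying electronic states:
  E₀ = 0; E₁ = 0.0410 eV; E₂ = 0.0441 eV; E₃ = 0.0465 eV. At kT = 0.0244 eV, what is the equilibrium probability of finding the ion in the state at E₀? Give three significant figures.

0.667

Eᵢ/kT = 0, 1.6803, 1.8074, 1.9057.
Z = Σ e^(−Eᵢ/kT) = e^(−0) + e^(−1.6803) + e^(−1.8074) + e^(−1.9057) = 1.0000 + 0.18632 + 0.16408 + 0.14872 = 1.4991.
P₀ = e^(−E₀/kT) / Z = 1.0000/1.4991 = 0.667.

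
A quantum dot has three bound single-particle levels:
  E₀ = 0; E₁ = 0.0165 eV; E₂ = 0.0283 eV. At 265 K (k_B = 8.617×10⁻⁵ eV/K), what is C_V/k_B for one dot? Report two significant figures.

0.23

k_BT = 8.617×10⁻⁵ × 265 K = 0.02284 eV.
Eᵢ/kT = 0, 0.7224, 1.239.
Z = Σ e^(−Eᵢ/kT) = e^(−0) + e^(−0.7224) + e^(−1.239) = 1.000 + 0.4856 + 0.2897 = 1.775.
⟨E⟩ = 0.009133 eV, ⟨E²⟩ = 0.0002052 eV².
C_V/k_B = (⟨E²⟩ − ⟨E⟩²)/(kT)² = (0.0002052 − 0.00008341)/0.0005217 = 0.23.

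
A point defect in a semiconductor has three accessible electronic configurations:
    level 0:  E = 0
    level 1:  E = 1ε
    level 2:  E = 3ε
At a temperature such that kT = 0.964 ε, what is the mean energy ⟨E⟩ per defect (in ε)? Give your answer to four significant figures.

0.3488 ε

Eᵢ/kT = 0, 1.03734, 3.11203.
Z = Σ e^(−Eᵢ/kT) = e^(−0) + e^(−1.03734) + e^(−3.11203) = 1.00000 + 0.354396 + 0.0445105 = 1.39891.
⟨E⟩ = Σ Eᵢ e^(−Eᵢ/kT) / Z = (0·1.00000 + 1·0.354396 + 3·0.0445105) / 1.39891 = 0.3488 ε.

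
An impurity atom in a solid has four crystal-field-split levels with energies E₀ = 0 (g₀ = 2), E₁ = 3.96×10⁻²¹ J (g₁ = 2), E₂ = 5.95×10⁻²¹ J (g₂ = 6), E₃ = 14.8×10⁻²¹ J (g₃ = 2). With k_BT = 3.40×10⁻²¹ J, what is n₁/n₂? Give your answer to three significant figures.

0.599

n₁/n₂ = (g₁/g₂) exp[−(E₁−E₂)/kT] = (2/6) × exp(−(-1.99 ×10⁻²¹ J)/(3.40 ×10⁻²¹ J)) = (2/6) × exp(0.58529) = 0.599.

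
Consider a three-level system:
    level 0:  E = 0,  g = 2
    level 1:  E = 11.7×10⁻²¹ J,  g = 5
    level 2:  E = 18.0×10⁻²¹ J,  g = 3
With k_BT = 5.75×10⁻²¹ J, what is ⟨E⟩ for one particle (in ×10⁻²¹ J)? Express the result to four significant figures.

Eᵢ/kT = 0, 2.03478, 3.13043.
Z = Σ gᵢe^(−Eᵢ/kT) = 2·e^(−0) + 5·e^(−2.03478) + 3·e^(−3.13043) = 2.00000 + 0.653546 + 0.131097 = 2.78464.
⟨E⟩ = Σ Eᵢ gᵢe^(−Eᵢ/kT) / Z = (0·2.00000 + 11.7·0.653546 + 18.0·0.131097) / 2.78464 = 3.593 ×10⁻²¹ J.

3.593 ×10⁻²¹ J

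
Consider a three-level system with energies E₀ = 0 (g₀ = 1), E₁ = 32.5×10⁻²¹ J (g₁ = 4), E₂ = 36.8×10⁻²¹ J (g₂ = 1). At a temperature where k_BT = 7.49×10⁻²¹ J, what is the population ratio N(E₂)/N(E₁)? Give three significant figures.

n₂/n₁ = (g₂/g₁) exp[−(E₂−E₁)/kT] = (1/4) × exp(−(4.3 ×10⁻²¹ J)/(7.49 ×10⁻²¹ J)) = (1/4) × exp(-0.57410) = 0.141.

0.141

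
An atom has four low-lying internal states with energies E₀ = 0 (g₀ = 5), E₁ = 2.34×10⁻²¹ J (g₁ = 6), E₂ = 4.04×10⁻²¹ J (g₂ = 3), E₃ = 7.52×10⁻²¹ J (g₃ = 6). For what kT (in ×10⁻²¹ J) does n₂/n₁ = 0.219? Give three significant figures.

n₂/n₁ = (g₂/g₁) exp[−(E₂−E₁)/kT] = 0.219.
⇒ (E₂−E₁)/kT = ln((3/6)/0.219) = ln(2.2831) = 0.82553.
kT = 1.70 ×10⁻²¹ J / 0.82553 = 2.06 ×10⁻²¹ J.

2.06 ×10⁻²¹ J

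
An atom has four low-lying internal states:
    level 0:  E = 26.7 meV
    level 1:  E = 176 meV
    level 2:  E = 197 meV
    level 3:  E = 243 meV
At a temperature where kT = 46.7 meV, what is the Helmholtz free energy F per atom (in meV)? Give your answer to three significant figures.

Eᵢ/kT = 0.57173, 3.7687, 4.2184, 5.2034.
Z = Σ e^(−Eᵢ/kT) = e^(−0.57173) + e^(−3.7687) + e^(−4.2184) + e^(−5.2034) = 0.56455 + 0.023082 + 0.014722 + 0.0054978 = 0.60785.
F = −kT ln Z = −46.7 × ln(0.60785) = −46.7 × -0.49783 = 23.2 meV.

23.2 meV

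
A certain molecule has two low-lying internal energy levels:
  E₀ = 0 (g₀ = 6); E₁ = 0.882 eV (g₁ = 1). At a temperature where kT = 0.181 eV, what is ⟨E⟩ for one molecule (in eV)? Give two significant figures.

Eᵢ/kT = 0, 4.873.
Z = Σ gᵢe^(−Eᵢ/kT) = 6·e^(−0) + 1·e^(−4.873) = 6.000 + 0.007650 = 6.008.
⟨E⟩ = Σ Eᵢ gᵢe^(−Eᵢ/kT) / Z = (0·6.000 + 0.882·0.007650) / 6.008 = 0.0011 eV.

0.0011 eV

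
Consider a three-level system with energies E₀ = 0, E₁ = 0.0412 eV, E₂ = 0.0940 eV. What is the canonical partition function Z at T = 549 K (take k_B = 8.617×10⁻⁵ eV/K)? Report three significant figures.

k_BT = 8.617×10⁻⁵ × 549 K = 0.047307 eV.
Eᵢ/kT = 0, 0.87091, 1.9870.
Z = Σ e^(−Eᵢ/kT) = e^(−0) + e^(−0.87091) + e^(−1.9870) = 1.0000 + 0.41857 + 0.13711 = 1.5557.

Z = 1.56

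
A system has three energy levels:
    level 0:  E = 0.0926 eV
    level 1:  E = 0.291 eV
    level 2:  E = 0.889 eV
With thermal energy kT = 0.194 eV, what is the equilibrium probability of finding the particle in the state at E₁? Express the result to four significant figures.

0.2613

Eᵢ/kT = 0.477320, 1.50000, 4.58247.
Z = Σ e^(−Eᵢ/kT) = e^(−0.477320) + e^(−1.50000) + e^(−4.58247) = 0.620444 + 0.223130 + 0.0102296 = 0.853804.
P₁ = e^(−E₁/kT) / Z = 0.223130/0.853804 = 0.2613.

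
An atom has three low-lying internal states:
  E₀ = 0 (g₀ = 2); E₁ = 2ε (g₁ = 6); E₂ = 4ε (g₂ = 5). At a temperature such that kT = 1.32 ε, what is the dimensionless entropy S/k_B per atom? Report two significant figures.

2.0

Eᵢ/kT = 0, 1.515, 3.030.
Z = Σ gᵢe^(−Eᵢ/kT) = 2·e^(−0) + 6·e^(−1.515) + 5·e^(−3.030) = 2.000 + 1.319 + 0.2416 = 3.561.
⟨E⟩ = Σ EᵢPᵢ = 1.012 ε.
S/k_B = ln Z + ⟨E⟩/kT = ln(3.561) + 1.012/1.32 = 1.270 + 0.7667 = 2.0.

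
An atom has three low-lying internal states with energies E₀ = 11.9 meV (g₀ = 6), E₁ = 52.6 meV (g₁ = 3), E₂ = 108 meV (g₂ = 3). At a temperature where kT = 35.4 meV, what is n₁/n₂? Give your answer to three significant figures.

n₁/n₂ = (g₁/g₂) exp[−(E₁−E₂)/kT] = (3/3) × exp(−(-55.4 meV)/(35.4 meV)) = (3/3) × exp(1.5650) = 4.78.

4.78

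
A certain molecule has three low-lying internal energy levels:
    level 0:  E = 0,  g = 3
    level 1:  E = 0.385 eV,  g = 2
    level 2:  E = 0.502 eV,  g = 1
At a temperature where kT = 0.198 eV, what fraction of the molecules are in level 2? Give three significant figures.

0.0235

Eᵢ/kT = 0, 1.9444, 2.5354.
Z = Σ gᵢe^(−Eᵢ/kT) = 3·e^(−0) + 2·e^(−1.9444) + 1·e^(−2.5354) = 3.0000 + 0.28615 + 0.079230 = 3.3654.
P₂ = g₂ e^(−E₂/kT) / Z = 0.079230/3.3654 = 0.0235.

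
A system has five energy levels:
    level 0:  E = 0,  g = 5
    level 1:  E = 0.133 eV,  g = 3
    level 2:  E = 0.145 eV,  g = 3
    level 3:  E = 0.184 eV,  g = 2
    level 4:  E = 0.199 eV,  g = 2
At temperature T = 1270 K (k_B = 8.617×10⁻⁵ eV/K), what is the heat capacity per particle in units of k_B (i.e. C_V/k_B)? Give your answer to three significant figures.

0.449

k_BT = 8.617×10⁻⁵ × 1270 K = 0.10944 eV.
Eᵢ/kT = 0, 1.2153, 1.3249, 1.6813, 1.8183.
Z = Σ gᵢe^(−Eᵢ/kT) = 5·e^(−0) + 3·e^(−1.2153) + 3·e^(−1.3249) + 2·e^(−1.6813) + 2·e^(−1.8183) = 5.0000 + 0.88986 + 0.79749 + 0.37226 + 0.32460 = 7.3842.
⟨E⟩ = 0.049711 eV, ⟨E²⟩ = 0.0078500 eV².
C_V/k_B = (⟨E²⟩ − ⟨E⟩²)/(kT)² = (0.0078500 − 0.0024712)/0.011977 = 0.449.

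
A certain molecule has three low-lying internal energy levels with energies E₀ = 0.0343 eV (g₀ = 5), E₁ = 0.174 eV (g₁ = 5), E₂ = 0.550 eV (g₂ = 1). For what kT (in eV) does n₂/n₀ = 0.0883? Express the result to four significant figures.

n₂/n₀ = (g₂/g₀) exp[−(E₂−E₀)/kT] = 0.0883.
⇒ (E₂−E₀)/kT = ln((1/5)/0.0883) = ln(2.26501) = 0.817579.
kT = 0.5157 eV / 0.817579 = 0.6308 eV.

0.6308 eV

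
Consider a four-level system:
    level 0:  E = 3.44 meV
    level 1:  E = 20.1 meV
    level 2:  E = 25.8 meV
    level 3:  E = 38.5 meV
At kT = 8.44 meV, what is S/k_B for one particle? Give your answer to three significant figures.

0.633

Eᵢ/kT = 0.40758, 2.3815, 3.0569, 4.5616.
Z = Σ e^(−Eᵢ/kT) = e^(−0.40758) + e^(−2.3815) + e^(−3.0569) + e^(−4.5616) = 0.66526 + 0.092412 + 0.047033 + 0.010445 = 0.81515.
⟨E⟩ = Σ EᵢPᵢ = 7.0681 meV.
S/k_B = ln Z + ⟨E⟩/kT = ln(0.81515) + 7.0681/8.44 = -0.20438 + 0.83745 = 0.633.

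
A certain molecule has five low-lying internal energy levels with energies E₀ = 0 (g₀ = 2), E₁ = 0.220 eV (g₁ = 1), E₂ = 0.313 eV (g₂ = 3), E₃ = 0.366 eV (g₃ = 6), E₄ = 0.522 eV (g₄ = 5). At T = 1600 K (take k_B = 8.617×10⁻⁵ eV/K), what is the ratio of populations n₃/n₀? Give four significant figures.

0.2110

k_BT = 8.617×10⁻⁵ × 1600 K = 0.137872 eV.
n₃/n₀ = (g₃/g₀) exp[−(E₃−E₀)/kT] = (6/2) × exp(−(0.366 eV)/(0.137872 eV)) = (6/2) × exp(-2.65464) = 0.2110.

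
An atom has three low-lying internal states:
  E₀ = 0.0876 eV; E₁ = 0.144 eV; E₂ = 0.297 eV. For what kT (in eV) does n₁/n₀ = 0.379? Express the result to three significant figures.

0.0581 eV

n₁/n₀ = exp[−(E₁−E₀)/kT] = 0.379.
⇒ (E₁−E₀)/kT = ln(1/0.379) = ln(2.6385) = 0.97021.
kT = 0.0564 eV / 0.97021 = 0.0581 eV.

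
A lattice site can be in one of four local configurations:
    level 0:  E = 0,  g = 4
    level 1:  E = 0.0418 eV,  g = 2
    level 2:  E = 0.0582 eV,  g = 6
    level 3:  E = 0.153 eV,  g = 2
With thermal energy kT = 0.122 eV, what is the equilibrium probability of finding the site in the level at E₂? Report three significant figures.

0.383

Eᵢ/kT = 0, 0.34262, 0.47705, 1.2541.
Z = Σ gᵢe^(−Eᵢ/kT) = 4·e^(−0) + 2·e^(−0.34262) + 6·e^(−0.47705) + 2·e^(−1.2541) = 4.0000 + 1.4198 + 3.7237 + 0.57067 = 9.7142.
P₂ = g₂ e^(−E₂/kT) / Z = 3.7237/9.7142 = 0.383.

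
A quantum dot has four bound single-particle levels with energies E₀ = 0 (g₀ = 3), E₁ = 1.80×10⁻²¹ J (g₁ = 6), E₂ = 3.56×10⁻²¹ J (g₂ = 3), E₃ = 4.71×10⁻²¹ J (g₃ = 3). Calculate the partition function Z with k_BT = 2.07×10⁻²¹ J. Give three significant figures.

Eᵢ/kT = 0, 0.86957, 1.7198, 2.2754.
Z = Σ gᵢe^(−Eᵢ/kT) = 3·e^(−0) + 6·e^(−0.86957) + 3·e^(−1.7198) + 3·e^(−2.2754) = 3.0000 + 2.5148 + 0.53731 + 0.30827 = 6.3604.

Z = 6.36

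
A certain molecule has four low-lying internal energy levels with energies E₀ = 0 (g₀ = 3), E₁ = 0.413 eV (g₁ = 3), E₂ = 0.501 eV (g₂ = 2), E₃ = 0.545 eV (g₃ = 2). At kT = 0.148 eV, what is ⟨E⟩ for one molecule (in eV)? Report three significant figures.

0.0416 eV

Eᵢ/kT = 0, 2.7905, 3.3851, 3.6824.
Z = Σ gᵢe^(−Eᵢ/kT) = 3·e^(−0) + 3·e^(−2.7905) + 2·e^(−3.3851) + 2·e^(−3.6824) = 3.0000 + 0.18417 + 0.067749 + 0.050325 = 3.3022.
⟨E⟩ = Σ Eᵢ gᵢe^(−Eᵢ/kT) / Z = (0·3.0000 + 0.413·0.18417 + 0.501·0.067749 + 0.545·0.050325) / 3.3022 = 0.0416 eV.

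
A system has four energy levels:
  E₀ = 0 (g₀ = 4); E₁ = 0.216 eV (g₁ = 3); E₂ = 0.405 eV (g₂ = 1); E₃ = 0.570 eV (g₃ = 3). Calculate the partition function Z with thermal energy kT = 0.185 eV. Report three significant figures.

Eᵢ/kT = 0, 1.1676, 2.1892, 3.0811.
Z = Σ gᵢe^(−Eᵢ/kT) = 4·e^(−0) + 3·e^(−1.1676) + 1·e^(−2.1892) + 3·e^(−3.0811) = 4.0000 + 0.93334 + 0.11201 + 0.13773 = 5.1831.

Z = 5.18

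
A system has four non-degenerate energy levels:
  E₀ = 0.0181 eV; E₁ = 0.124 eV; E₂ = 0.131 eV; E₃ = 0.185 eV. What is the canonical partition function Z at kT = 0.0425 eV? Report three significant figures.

Eᵢ/kT = 0.42588, 2.9176, 3.0824, 4.3529.
Z = Σ e^(−Eᵢ/kT) = e^(−0.42588) + e^(−2.9176) + e^(−3.0824) + e^(−4.3529) = 0.65319 + 0.054063 + 0.045849 + 0.012869 = 0.76597.

Z = 0.766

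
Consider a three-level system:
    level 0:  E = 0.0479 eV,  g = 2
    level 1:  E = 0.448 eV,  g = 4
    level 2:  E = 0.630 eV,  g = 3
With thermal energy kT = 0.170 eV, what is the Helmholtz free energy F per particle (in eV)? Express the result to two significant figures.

Eᵢ/kT = 0.2818, 2.635, 3.706.
Z = Σ gᵢe^(−Eᵢ/kT) = 2·e^(−0.2818) + 4·e^(−2.635) + 3·e^(−3.706) = 1.509 + 0.2869 + 0.07373 = 1.870.
F = −kT ln Z = −0.170 × ln(1.870) = −0.170 × 0.6259 = -0.11 eV.

-0.11 eV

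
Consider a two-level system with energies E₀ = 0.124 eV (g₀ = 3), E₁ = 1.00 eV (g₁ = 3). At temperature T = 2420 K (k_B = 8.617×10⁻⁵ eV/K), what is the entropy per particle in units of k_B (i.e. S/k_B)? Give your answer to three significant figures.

k_BT = 8.617×10⁻⁵ × 2420 K = 0.20853 eV.
Eᵢ/kT = 0.59464, 4.7955.
Z = Σ gᵢe^(−Eᵢ/kT) = 3·e^(−0.59464) + 3·e^(−4.7955) = 1.6553 + 0.024801 = 1.6801.
⟨E⟩ = Σ EᵢPᵢ = 0.13693 eV.
S/k_B = ln Z + ⟨E⟩/kT = ln(1.6801) + 0.13693/0.20853 = 0.51885 + 0.65664 = 1.18.

1.18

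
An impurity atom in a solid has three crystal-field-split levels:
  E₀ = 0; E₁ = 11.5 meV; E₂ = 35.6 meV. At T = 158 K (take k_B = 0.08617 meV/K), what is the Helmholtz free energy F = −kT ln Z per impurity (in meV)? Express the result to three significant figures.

k_BT = 0.08617 × 158 K = 13.615 meV.
Eᵢ/kT = 0, 0.84466, 2.6148.
Z = Σ e^(−Eᵢ/kT) = e^(−0) + e^(−0.84466) + e^(−2.6148) = 1.0000 + 0.42970 + 0.073182 = 1.5029.
F = −kT ln Z = −13.615 × ln(1.5029) = −13.615 × 0.40740 = -5.55 meV.

-5.55 meV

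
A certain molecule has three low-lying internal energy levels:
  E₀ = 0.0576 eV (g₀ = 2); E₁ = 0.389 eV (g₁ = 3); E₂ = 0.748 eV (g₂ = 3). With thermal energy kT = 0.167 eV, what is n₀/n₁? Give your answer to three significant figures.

n₀/n₁ = (g₀/g₁) exp[−(E₀−E₁)/kT] = (2/3) × exp(−(-0.3314 eV)/(0.167 eV)) = (2/3) × exp(1.9844) = 4.85.

4.85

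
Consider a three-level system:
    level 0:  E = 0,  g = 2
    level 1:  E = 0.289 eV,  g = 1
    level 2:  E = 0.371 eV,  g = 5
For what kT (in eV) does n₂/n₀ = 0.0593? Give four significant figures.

n₂/n₀ = (g₂/g₀) exp[−(E₂−E₀)/kT] = 0.0593.
⇒ (E₂−E₀)/kT = ln((5/2)/0.0593) = ln(42.1585) = 3.74144.
kT = 0.371 eV / 3.74144 = 0.09916 eV.

0.09916 eV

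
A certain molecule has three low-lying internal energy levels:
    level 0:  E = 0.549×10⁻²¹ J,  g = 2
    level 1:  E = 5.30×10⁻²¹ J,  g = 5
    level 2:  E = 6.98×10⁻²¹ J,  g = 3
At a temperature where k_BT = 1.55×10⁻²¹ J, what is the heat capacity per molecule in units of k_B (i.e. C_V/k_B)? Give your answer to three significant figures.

1.16

Eᵢ/kT = 0.35419, 3.4194, 4.5032.
Z = Σ gᵢe^(−Eᵢ/kT) = 2·e^(−0.35419) + 5·e^(−3.4194) + 3·e^(−4.5032) = 1.4035 + 0.16366 + 0.033221 = 1.6004.
⟨E⟩ = 1.1683, ⟨E²⟩ = 4.1482.
C_V/k_B = (⟨E²⟩ − ⟨E⟩²)/(kT)² = (4.1482 − 1.3649)/2.4025 = 1.16.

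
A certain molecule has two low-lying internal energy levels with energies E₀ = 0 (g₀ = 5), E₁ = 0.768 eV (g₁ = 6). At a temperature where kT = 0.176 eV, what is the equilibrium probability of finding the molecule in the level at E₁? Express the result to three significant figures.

Eᵢ/kT = 0, 4.3636.
Z = Σ gᵢe^(−Eᵢ/kT) = 5·e^(−0) + 6·e^(−4.3636) = 5.0000 + 0.076395 = 5.0764.
P₁ = g₁ e^(−E₁/kT) / Z = 0.076395/5.0764 = 0.0150.

0.0150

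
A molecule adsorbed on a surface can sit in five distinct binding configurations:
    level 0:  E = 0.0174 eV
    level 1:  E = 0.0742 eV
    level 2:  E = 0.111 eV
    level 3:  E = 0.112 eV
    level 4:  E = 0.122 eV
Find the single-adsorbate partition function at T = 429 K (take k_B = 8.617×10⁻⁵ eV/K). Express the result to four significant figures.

Z = 0.8938

k_BT = 8.617×10⁻⁵ × 429 K = 0.0369669 eV.
Eᵢ/kT = 0.470691, 2.00720, 3.00269, 3.02974, 3.30025.
Z = Σ e^(−Eᵢ/kT) = e^(−0.470691) + e^(−2.00720) + e^(−3.00269) + e^(−3.02974) + e^(−3.30025) = 0.624571 + 0.134364 + 0.0496533 + 0.0483282 + 0.0368739 = 0.893790.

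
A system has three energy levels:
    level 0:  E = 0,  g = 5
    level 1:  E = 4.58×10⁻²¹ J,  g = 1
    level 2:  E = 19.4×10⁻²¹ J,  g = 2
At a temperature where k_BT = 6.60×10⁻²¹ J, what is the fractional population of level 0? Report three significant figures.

Eᵢ/kT = 0, 0.69394, 2.9394.
Z = Σ gᵢe^(−Eᵢ/kT) = 5·e^(−0) + 1·e^(−0.69394) + 2·e^(−2.9394) = 5.0000 + 0.49960 + 0.10579 = 5.6054.
P₀ = g₀ e^(−E₀/kT) / Z = 5.0000/5.6054 = 0.892.

0.892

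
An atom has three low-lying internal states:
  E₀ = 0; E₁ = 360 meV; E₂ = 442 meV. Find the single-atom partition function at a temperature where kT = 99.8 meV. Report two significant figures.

Z = 1.0

Eᵢ/kT = 0, 3.607, 4.429.
Z = Σ e^(−Eᵢ/kT) = e^(−0) + e^(−3.607) + e^(−4.429) = 1.000 + 0.02713 + 0.01193 = 1.039.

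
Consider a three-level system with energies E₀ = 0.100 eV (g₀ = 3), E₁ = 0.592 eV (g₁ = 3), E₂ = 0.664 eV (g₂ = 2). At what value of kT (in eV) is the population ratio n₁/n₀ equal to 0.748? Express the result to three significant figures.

n₁/n₀ = (g₁/g₀) exp[−(E₁−E₀)/kT] = 0.748.
⇒ (E₁−E₀)/kT = ln((3/3)/0.748) = ln(1.3369) = 0.29035.
kT = 0.492 eV / 0.29035 = 1.69 eV.

1.69 eV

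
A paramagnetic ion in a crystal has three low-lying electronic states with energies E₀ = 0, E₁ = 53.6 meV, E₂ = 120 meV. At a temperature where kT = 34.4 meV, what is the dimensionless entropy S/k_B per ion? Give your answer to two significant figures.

0.57

Eᵢ/kT = 0, 1.558, 3.488.
Z = Σ e^(−Eᵢ/kT) = e^(−0) + e^(−1.558) + e^(−3.488) = 1.000 + 0.2106 + 0.03056 = 1.241.
⟨E⟩ = Σ EᵢPᵢ = 12.05 meV.
S/k_B = ln Z + ⟨E⟩/kT = ln(1.241) + 12.05/34.4 = 0.2159 + 0.3503 = 0.57.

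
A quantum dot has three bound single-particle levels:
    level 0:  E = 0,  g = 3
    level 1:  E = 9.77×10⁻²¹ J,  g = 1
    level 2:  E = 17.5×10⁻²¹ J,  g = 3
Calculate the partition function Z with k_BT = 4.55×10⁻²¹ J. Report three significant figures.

Eᵢ/kT = 0, 2.1473, 3.8462.
Z = Σ gᵢe^(−Eᵢ/kT) = 3·e^(−0) + 1·e^(−2.1473) + 3·e^(−3.8462) = 3.0000 + 0.11680 + 0.064082 = 3.1809.

Z = 3.18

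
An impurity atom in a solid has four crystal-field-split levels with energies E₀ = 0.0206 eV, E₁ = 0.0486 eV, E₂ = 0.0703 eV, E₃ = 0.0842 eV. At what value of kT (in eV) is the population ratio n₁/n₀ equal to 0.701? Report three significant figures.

n₁/n₀ = exp[−(E₁−E₀)/kT] = 0.701.
⇒ (E₁−E₀)/kT = ln(1/0.701) = ln(1.4265) = 0.35522.
kT = 0.0280 eV / 0.35522 = 0.0788 eV.

0.0788 eV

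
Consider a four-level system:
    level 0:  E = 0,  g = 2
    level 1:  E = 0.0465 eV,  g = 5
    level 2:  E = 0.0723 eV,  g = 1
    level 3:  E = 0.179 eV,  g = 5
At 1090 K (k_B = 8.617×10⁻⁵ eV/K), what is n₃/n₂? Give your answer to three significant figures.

1.61

k_BT = 8.617×10⁻⁵ × 1090 K = 0.093925 eV.
n₃/n₂ = (g₃/g₂) exp[−(E₃−E₂)/kT] = (5/1) × exp(−(0.1067 eV)/(0.093925 eV)) = (5/1) × exp(-1.1360) = 1.61.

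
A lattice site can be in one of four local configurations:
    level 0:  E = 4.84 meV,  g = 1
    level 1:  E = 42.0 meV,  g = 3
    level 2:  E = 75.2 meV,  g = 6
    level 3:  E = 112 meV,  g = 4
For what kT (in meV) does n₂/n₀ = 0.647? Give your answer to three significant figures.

31.6 meV

n₂/n₀ = (g₂/g₀) exp[−(E₂−E₀)/kT] = 0.647.
⇒ (E₂−E₀)/kT = ln((6/1)/0.647) = ln(9.2736) = 2.2272.
kT = 70.36 meV / 2.2272 = 31.6 meV.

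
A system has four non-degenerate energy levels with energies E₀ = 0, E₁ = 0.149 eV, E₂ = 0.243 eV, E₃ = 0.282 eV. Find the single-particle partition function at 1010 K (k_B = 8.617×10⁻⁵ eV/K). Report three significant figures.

Z = 1.28

k_BT = 8.617×10⁻⁵ × 1010 K = 0.087032 eV.
Eᵢ/kT = 0, 1.7120, 2.7921, 3.2402.
Z = Σ e^(−Eᵢ/kT) = e^(−0) + e^(−1.7120) + e^(−2.7921) + e^(−3.2402) = 1.0000 + 0.18050 + 0.061292 + 0.039156 = 1.2809.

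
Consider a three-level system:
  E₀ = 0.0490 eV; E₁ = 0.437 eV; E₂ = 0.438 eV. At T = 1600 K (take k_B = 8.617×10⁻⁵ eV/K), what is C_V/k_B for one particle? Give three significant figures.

0.757

k_BT = 8.617×10⁻⁵ × 1600 K = 0.13787 eV.
Eᵢ/kT = 0.35541, 3.1697, 3.1769.
Z = Σ e^(−Eᵢ/kT) = e^(−0.35541) + e^(−3.1697) + e^(−3.1769) = 0.70089 + 0.042016 + 0.041715 = 0.78462.
⟨E⟩ = 0.090459 eV, ⟨E²⟩ = 0.022571 eV².
C_V/k_B = (⟨E²⟩ − ⟨E⟩²)/(kT)² = (0.022571 − 0.0081828)/0.019008 = 0.757.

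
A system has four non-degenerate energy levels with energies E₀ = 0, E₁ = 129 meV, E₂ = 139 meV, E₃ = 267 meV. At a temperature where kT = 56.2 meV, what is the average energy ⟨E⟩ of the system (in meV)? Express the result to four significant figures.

22.64 meV

Eᵢ/kT = 0, 2.29537, 2.47331, 4.75089.
Z = Σ e^(−Eᵢ/kT) = e^(−0) + e^(−2.29537) + e^(−2.47331) + e^(−4.75089) = 1.00000 + 0.100724 + 0.0843053 + 0.00864400 = 1.19367.
⟨E⟩ = Σ Eᵢ e^(−Eᵢ/kT) / Z = (0·1.00000 + 129·0.100724 + 139·0.0843053 + 267·0.00864400) / 1.19367 = 22.64 meV.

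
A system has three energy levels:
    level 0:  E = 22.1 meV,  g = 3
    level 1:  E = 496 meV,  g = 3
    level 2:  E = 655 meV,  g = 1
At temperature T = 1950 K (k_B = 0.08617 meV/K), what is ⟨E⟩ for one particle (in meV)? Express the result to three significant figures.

53.1 meV

k_BT = 0.08617 × 1950 K = 168.03 meV.
Eᵢ/kT = 0.13152, 2.9519, 3.8981.
Z = Σ gᵢe^(−Eᵢ/kT) = 3·e^(−0.13152) + 3·e^(−2.9519) + 1·e^(−3.8981) = 2.6303 + 0.15672 + 0.020280 = 2.8073.
⟨E⟩ = Σ Eᵢ gᵢe^(−Eᵢ/kT) / Z = (22.1·2.6303 + 496·0.15672 + 655·0.020280) / 2.8073 = 53.1 meV.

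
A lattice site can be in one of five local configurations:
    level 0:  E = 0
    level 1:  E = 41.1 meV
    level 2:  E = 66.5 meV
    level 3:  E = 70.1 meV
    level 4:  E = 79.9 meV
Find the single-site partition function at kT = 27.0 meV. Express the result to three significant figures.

Eᵢ/kT = 0, 1.5222, 2.4630, 2.5963, 2.9593.
Z = Σ e^(−Eᵢ/kT) = e^(−0) + e^(−1.5222) + e^(−2.4630) + e^(−2.5963) + e^(−2.9593) = 1.0000 + 0.21823 + 0.085179 + 0.074549 + 0.051855 = 1.4298.

Z = 1.43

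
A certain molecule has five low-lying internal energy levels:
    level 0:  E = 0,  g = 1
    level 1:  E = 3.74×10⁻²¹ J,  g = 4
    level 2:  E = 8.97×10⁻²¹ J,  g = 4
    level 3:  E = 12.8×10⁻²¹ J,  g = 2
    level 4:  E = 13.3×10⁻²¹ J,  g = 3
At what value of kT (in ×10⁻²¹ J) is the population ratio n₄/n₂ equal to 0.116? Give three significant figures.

n₄/n₂ = (g₄/g₂) exp[−(E₄−E₂)/kT] = 0.116.
⇒ (E₄−E₂)/kT = ln((3/4)/0.116) = ln(6.4655) = 1.8665.
kT = 4.33 ×10⁻²¹ J / 1.8665 = 2.32 ×10⁻²¹ J.

2.32 ×10⁻²¹ J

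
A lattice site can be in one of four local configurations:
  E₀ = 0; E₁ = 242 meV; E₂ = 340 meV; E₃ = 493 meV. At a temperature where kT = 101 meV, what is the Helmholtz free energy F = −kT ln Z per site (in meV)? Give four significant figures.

Eᵢ/kT = 0, 2.39604, 3.36634, 4.88119.
Z = Σ e^(−Eᵢ/kT) = e^(−0) + e^(−2.39604) + e^(−3.36634) + e^(−4.88119) = 1.00000 + 0.0910779 + 0.0345157 + 0.00758798 = 1.13318.
F = −kT ln Z = −101 × ln(1.13318) = −101 × 0.125028 = -12.63 meV.

-12.63 meV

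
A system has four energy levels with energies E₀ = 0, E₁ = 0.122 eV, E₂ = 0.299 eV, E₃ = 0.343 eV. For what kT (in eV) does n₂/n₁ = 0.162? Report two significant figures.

0.097 eV

n₂/n₁ = exp[−(E₂−E₁)/kT] = 0.162.
⇒ (E₂−E₁)/kT = ln(1/0.162) = ln(6.173) = 1.820.
kT = 0.177 eV / 1.820 = 0.097 eV.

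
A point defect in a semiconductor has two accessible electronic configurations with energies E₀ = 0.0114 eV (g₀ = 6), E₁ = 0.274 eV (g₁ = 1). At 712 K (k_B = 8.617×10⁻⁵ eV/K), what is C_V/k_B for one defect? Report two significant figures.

k_BT = 8.617×10⁻⁵ × 712 K = 0.06135 eV.
Eᵢ/kT = 0.1858, 4.466.
Z = Σ gᵢe^(−Eᵢ/kT) = 6·e^(−0.1858) + 1·e^(−4.466) = 4.983 + 0.01149 = 4.994.
⟨E⟩ = 0.01201 eV, ⟨E²⟩ = 0.0003024 eV².
C_V/k_B = (⟨E²⟩ − ⟨E⟩²)/(kT)² = (0.0003024 − 0.0001442)/0.003764 = 0.042.

0.042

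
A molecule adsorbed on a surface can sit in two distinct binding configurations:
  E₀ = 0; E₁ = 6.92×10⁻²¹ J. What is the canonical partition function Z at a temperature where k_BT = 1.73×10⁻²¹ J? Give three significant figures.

Eᵢ/kT = 0, 4.0000.
Z = Σ e^(−Eᵢ/kT) = e^(−0) + e^(−4.0000) = 1.0000 + 0.018316 = 1.0183.

Z = 1.02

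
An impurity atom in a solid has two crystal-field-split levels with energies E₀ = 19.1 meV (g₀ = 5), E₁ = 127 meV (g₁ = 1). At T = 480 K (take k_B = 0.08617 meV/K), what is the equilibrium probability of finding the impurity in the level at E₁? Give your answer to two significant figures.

0.015

k_BT = 0.08617 × 480 K = 41.36 meV.
Eᵢ/kT = 0.4618, 3.071.
Z = Σ gᵢe^(−Eᵢ/kT) = 5·e^(−0.4618) + 1·e^(−3.071) = 3.151 + 0.04637 = 3.197.
P₁ = g₁ e^(−E₁/kT) / Z = 0.04637/3.197 = 0.015.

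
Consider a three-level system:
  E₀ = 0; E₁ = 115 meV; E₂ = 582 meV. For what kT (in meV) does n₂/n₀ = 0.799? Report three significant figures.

2590 meV

n₂/n₀ = exp[−(E₂−E₀)/kT] = 0.799.
⇒ (E₂−E₀)/kT = ln(1/0.799) = ln(1.2516) = 0.22442.
kT = 582 meV / 0.22442 = 2590 meV.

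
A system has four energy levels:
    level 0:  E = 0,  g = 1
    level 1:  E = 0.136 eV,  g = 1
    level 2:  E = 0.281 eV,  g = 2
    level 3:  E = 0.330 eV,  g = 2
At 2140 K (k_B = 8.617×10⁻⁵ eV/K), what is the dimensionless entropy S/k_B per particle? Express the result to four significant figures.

1.528

k_BT = 8.617×10⁻⁵ × 2140 K = 0.184404 eV.
Eᵢ/kT = 0, 0.737511, 1.52383, 1.78955.
Z = Σ gᵢe^(−Eᵢ/kT) = 1·e^(−0) + 1·e^(−0.737511) + 2·e^(−1.52383) + 2·e^(−1.78955) = 1.00000 + 0.478303 + 0.435752 + 0.334071 = 2.24813.
⟨E⟩ = Σ EᵢPᵢ = 0.132438 eV.
S/k_B = ln Z + ⟨E⟩/kT = ln(2.24813) + 0.132438/0.184404 = 0.810099 + 0.718195 = 1.528.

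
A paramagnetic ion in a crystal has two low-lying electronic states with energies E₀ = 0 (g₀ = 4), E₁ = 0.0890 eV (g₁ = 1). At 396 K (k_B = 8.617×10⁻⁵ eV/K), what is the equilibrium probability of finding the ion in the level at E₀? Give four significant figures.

0.9819

k_BT = 8.617×10⁻⁵ × 396 K = 0.0341233 eV.
Eᵢ/kT = 0, 2.60819.
Z = Σ gᵢe^(−Eᵢ/kT) = 4·e^(−0) + 1·e^(−2.60819) = 4.00000 + 0.0736678 = 4.07367.
P₀ = g₀ e^(−E₀/kT) / Z = 4.00000/4.07367 = 0.9819.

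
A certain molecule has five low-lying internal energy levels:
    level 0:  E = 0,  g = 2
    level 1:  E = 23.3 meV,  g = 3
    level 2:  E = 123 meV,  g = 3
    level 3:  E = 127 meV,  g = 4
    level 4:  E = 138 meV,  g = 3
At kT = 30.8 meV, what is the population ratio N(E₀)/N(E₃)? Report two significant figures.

n₀/n₃ = (g₀/g₃) exp[−(E₀−E₃)/kT] = (2/4) × exp(−(-127 meV)/(30.8 meV)) = (2/4) × exp(4.123) = 31.

31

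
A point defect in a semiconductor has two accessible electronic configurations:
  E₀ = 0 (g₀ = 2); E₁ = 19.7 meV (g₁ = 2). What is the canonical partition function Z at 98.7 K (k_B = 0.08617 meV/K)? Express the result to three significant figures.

Z = 2.20

k_BT = 0.08617 × 98.7 K = 8.5050 meV.
Eᵢ/kT = 0, 2.3163.
Z = Σ gᵢe^(−Eᵢ/kT) = 2·e^(−0) + 2·e^(−2.3163) = 2.0000 + 0.19728 = 2.1973.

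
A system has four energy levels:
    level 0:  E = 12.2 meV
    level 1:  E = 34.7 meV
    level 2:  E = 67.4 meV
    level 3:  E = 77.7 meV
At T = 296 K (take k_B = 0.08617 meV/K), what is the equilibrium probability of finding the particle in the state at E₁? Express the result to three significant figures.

k_BT = 0.08617 × 296 K = 25.506 meV.
Eᵢ/kT = 0.47832, 1.3605, 2.6425, 3.0463.
Z = Σ e^(−Eᵢ/kT) = e^(−0.47832) + e^(−1.3605) + e^(−2.6425) + e^(−3.0463) = 0.61982 + 0.25653 + 0.071183 + 0.047534 = 0.99507.
P₁ = e^(−E₁/kT) / Z = 0.25653/0.99507 = 0.258.

0.258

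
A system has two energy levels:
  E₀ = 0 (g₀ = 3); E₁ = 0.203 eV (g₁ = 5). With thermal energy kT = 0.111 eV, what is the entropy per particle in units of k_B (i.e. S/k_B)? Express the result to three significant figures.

Eᵢ/kT = 0, 1.8288.
Z = Σ gᵢe^(−Eᵢ/kT) = 3·e^(−0) + 5·e^(−1.8288) = 3.0000 + 0.80303 = 3.8030.
⟨E⟩ = Σ EᵢPᵢ = 0.042865 eV.
S/k_B = ln Z + ⟨E⟩/kT = ln(3.8030) + 0.042865/0.111 = 1.3358 + 0.38617 = 1.72.

1.72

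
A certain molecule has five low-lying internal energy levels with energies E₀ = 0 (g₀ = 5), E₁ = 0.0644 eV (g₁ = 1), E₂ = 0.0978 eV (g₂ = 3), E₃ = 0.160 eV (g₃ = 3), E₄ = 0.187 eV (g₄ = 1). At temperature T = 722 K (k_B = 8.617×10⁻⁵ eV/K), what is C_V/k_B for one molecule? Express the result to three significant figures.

k_BT = 8.617×10⁻⁵ × 722 K = 0.062215 eV.
Eᵢ/kT = 0, 1.0351, 1.5720, 2.5717, 3.0057.
Z = Σ gᵢe^(−Eᵢ/kT) = 5·e^(−0) + 1·e^(−1.0351) + 3·e^(−1.5720) + 3·e^(−2.5717) + 1·e^(−3.0057) = 5.0000 + 0.35519 + 0.62289 + 0.22922 + 0.049504 = 6.2568.
⟨E⟩ = 0.020733 eV, ⟨E²⟩ = 0.0024022 eV².
C_V/k_B = (⟨E²⟩ − ⟨E⟩²)/(kT)² = (0.0024022 − 0.00042986)/0.0038707 = 0.510.

0.510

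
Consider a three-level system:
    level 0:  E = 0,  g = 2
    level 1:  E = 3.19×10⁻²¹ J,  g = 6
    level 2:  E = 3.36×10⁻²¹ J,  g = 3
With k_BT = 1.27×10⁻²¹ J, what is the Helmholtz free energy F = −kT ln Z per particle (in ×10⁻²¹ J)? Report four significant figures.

-1.261 ×10⁻²¹ J

Eᵢ/kT = 0, 2.51181, 2.64567.
Z = Σ gᵢe^(−Eᵢ/kT) = 2·e^(−0) + 6·e^(−2.51181) + 3·e^(−2.64567) = 2.00000 + 0.486728 + 0.212873 = 2.69960.
F = −kT ln Z = −1.27 × ln(2.69960) = −1.27 × 0.993104 = -1.261 ×10⁻²¹ J.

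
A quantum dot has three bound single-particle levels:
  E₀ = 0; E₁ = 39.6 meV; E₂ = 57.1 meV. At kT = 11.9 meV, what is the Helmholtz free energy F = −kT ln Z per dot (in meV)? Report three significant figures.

Eᵢ/kT = 0, 3.3277, 4.7983.
Z = Σ e^(−Eᵢ/kT) = e^(−0) + e^(−3.3277) + e^(−4.7983) = 1.0000 + 0.035876 + 0.0082437 = 1.0441.
F = −kT ln Z = −11.9 × ln(1.0441) = −11.9 × 0.043155 = -0.514 meV.

-0.514 meV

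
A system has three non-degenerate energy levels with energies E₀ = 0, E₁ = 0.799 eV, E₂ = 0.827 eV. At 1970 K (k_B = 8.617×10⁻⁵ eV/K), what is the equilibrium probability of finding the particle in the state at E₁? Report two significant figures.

0.0089

k_BT = 8.617×10⁻⁵ × 1970 K = 0.1698 eV.
Eᵢ/kT = 0, 4.706, 4.870.
Z = Σ e^(−Eᵢ/kT) = e^(−0) + e^(−4.706) + e^(−4.870) = 1.000 + 0.009041 + 0.007673 = 1.017.
P₁ = e^(−E₁/kT) / Z = 0.009041/1.017 = 0.0089.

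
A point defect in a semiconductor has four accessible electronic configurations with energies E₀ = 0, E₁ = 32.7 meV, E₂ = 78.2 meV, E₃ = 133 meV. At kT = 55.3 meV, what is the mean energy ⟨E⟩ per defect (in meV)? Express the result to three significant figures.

Eᵢ/kT = 0, 0.59132, 1.4141, 2.4051.
Z = Σ e^(−Eᵢ/kT) = e^(−0) + e^(−0.59132) + e^(−1.4141) + e^(−2.4051) = 1.0000 + 0.55360 + 0.24314 + 0.090256 = 1.8870.
⟨E⟩ = Σ Eᵢ e^(−Eᵢ/kT) / Z = (0·1.0000 + 32.7·0.55360 + 78.2·0.24314 + 133·0.090256) / 1.8870 = 26.0 meV.

26.0 meV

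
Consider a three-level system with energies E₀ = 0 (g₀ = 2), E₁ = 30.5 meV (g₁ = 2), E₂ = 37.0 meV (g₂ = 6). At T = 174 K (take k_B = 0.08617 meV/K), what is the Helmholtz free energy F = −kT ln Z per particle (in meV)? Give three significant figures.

-15.3 meV

k_BT = 0.08617 × 174 K = 14.994 meV.
Eᵢ/kT = 0, 2.0341, 2.4677.
Z = Σ gᵢe^(−Eᵢ/kT) = 2·e^(−0) + 2·e^(−2.0341) + 6·e^(−2.4677) = 2.0000 + 0.26160 + 0.50868 = 2.7703.
F = −kT ln Z = −14.994 × ln(2.7703) = −14.994 × 1.0190 = -15.3 meV.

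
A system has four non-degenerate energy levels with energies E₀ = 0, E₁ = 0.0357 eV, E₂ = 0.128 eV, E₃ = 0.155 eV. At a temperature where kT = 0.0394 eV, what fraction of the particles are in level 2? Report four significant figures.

0.02655

Eᵢ/kT = 0, 0.906091, 3.24873, 3.93401.
Z = Σ e^(−Eᵢ/kT) = e^(−0) + e^(−0.906091) + e^(−3.24873) + e^(−3.93401) = 1.00000 + 0.404101 + 0.0388235 + 0.0195651 = 1.46249.
P₂ = e^(−E₂/kT) / Z = 0.0388235/1.46249 = 0.02655.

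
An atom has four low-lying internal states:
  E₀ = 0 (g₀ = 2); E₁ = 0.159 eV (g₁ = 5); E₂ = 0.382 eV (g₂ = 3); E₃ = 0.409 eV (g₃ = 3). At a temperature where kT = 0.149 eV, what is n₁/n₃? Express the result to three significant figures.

8.92

n₁/n₃ = (g₁/g₃) exp[−(E₁−E₃)/kT] = (5/3) × exp(−(-0.250 eV)/(0.149 eV)) = (5/3) × exp(1.6779) = 8.92.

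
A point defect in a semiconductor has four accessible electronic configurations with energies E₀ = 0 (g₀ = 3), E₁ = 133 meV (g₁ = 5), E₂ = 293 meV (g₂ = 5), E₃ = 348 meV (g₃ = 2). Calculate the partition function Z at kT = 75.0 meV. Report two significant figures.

Eᵢ/kT = 0, 1.773, 3.907, 4.640.
Z = Σ gᵢe^(−Eᵢ/kT) = 3·e^(−0) + 5·e^(−1.773) + 5·e^(−3.907) + 2·e^(−4.640) = 3.000 + 0.8491 + 0.1005 + 0.01932 = 3.969.

Z = 4.0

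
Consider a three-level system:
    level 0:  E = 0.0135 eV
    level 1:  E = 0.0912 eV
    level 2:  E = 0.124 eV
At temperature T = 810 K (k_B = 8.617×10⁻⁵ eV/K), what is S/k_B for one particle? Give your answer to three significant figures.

0.878

k_BT = 8.617×10⁻⁵ × 810 K = 0.069798 eV.
Eᵢ/kT = 0.19342, 1.3066, 1.7766.
Z = Σ e^(−Eᵢ/kT) = e^(−0.19342) + e^(−1.3066) + e^(−1.7766) = 0.82414 + 0.27074 + 0.16921 = 1.2641.
⟨E⟩ = Σ EᵢPᵢ = 0.044933 eV.
S/k_B = ln Z + ⟨E⟩/kT = ln(1.2641) + 0.044933/0.069798 = 0.23436 + 0.64376 = 0.878.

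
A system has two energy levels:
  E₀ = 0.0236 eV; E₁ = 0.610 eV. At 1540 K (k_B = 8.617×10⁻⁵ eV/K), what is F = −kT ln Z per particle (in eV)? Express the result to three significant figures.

k_BT = 8.617×10⁻⁵ × 1540 K = 0.13270 eV.
Eᵢ/kT = 0.17784, 4.5968.
Z = Σ e^(−Eᵢ/kT) = e^(−0.17784) + e^(−4.5968) = 0.83708 + 0.010084 = 0.84716.
F = −kT ln Z = −0.13270 × ln(0.84716) = −0.13270 × -0.16587 = 0.0220 eV.

0.0220 eV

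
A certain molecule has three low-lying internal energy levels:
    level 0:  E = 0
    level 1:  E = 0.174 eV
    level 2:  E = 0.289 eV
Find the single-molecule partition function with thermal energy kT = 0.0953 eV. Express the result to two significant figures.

Eᵢ/kT = 0, 1.826, 3.033.
Z = Σ e^(−Eᵢ/kT) = e^(−0) + e^(−1.826) + e^(−3.033) = 1.000 + 0.1611 + 0.04817 = 1.209.

Z = 1.2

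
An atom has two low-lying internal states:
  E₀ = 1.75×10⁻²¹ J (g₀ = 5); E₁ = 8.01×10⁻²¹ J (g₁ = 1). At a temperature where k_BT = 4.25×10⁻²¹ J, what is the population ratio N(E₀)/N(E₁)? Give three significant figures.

21.8

n₀/n₁ = (g₀/g₁) exp[−(E₀−E₁)/kT] = (5/1) × exp(−(-6.26 ×10⁻²¹ J)/(4.25 ×10⁻²¹ J)) = (5/1) × exp(1.4729) = 21.8.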